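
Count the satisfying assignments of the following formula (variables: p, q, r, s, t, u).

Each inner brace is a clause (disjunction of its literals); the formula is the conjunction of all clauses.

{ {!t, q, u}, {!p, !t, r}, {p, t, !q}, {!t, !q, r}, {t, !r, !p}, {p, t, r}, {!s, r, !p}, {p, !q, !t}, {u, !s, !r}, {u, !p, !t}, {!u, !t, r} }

There are 2^6 = 64 truth assignments over (p, q, r, s, t, u).
Split on u. With u = true, the clauses containing u are satisfied and !u drops from the rest; 10 of the 2^5 = 32 assignments to the other variables satisfy what remains.
With u = false, by the same count on the reduced clause set, 3 assignments work.
(One model: p=F, q=F, r=T, s=F, t=F, u=F.)
Total: 10 + 3 = 13.

13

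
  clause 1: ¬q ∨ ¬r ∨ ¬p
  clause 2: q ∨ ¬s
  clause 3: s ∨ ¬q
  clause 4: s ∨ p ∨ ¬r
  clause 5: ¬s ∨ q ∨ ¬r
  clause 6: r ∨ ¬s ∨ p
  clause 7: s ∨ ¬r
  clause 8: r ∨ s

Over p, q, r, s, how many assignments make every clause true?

There are 2^4 = 16 truth assignments over (p, q, r, s).
Split on s. With s = True, the clauses containing s are satisfied and ¬s drops from the rest; 2 of the 2^3 = 8 assignments to the other variables satisfy what remains.
With s = False, by the same count on the reduced clause set, 0 assignments work.
(One model: p=F, q=T, r=T, s=T.)
Total: 2 + 0 = 2.

2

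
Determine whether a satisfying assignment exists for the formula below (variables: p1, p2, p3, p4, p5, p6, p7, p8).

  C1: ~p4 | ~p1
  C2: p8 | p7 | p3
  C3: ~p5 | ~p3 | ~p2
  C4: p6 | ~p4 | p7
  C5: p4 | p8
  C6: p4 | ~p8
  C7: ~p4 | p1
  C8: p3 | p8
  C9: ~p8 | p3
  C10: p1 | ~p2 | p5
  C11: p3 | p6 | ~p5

Case p4 = 0:
Unit clause (p8) forces p8 = 1.
Now (~p8) is unsatisfied and unit — conflict.
So p4 must be the other value — set p4 = 1.
Unit clause (~p1) forces p1 = 0.
Now (p1) is unsatisfied and unit — conflict.
Either choice for p4 ends in contradiction.
No assignment satisfies every clause.

No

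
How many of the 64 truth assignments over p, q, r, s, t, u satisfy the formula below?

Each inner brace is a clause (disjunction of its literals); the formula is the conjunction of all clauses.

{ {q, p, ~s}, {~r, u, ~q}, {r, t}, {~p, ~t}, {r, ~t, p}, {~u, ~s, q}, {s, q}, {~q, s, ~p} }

There are 2^6 = 64 truth assignments over (p, q, r, s, t, u).
Split on r. With r = 1, the clauses containing r are satisfied and ~r drops from the rest; 6 of the 2^5 = 32 assignments to the other variables satisfy what remains.
With r = 0, by the same count on the reduced clause set, 0 assignments work.
Total: 6 + 0 = 6.

6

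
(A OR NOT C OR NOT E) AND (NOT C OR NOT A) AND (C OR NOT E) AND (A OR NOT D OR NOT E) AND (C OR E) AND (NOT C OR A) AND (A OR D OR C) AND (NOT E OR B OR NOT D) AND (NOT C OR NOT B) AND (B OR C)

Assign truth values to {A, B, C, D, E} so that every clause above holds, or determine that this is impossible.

Case C = false:
Unit clause (NOT E) forces E = false.
But (E) is also a unit clause — contradiction.
So C must be the other value — set C = true.
Unit clause (NOT A) forces A = false.
But (A) is also a unit clause — contradiction.
Either choice for C ends in contradiction.

UNSATISFIABLE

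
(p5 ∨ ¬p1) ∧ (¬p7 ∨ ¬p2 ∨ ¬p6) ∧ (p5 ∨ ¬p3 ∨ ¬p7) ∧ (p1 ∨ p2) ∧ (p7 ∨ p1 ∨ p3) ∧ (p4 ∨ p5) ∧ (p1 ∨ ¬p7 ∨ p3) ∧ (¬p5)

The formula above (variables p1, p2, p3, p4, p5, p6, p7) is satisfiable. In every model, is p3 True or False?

Suppose p3 = False.
(¬p5) alone gives p5 = False.
(¬p1) alone gives p1 = False.
(p2) alone gives p2 = True.
(p7) alone gives p7 = True.
But (¬p7) is also a unit clause — contradiction.
So every satisfying assignment has p3 = True.

True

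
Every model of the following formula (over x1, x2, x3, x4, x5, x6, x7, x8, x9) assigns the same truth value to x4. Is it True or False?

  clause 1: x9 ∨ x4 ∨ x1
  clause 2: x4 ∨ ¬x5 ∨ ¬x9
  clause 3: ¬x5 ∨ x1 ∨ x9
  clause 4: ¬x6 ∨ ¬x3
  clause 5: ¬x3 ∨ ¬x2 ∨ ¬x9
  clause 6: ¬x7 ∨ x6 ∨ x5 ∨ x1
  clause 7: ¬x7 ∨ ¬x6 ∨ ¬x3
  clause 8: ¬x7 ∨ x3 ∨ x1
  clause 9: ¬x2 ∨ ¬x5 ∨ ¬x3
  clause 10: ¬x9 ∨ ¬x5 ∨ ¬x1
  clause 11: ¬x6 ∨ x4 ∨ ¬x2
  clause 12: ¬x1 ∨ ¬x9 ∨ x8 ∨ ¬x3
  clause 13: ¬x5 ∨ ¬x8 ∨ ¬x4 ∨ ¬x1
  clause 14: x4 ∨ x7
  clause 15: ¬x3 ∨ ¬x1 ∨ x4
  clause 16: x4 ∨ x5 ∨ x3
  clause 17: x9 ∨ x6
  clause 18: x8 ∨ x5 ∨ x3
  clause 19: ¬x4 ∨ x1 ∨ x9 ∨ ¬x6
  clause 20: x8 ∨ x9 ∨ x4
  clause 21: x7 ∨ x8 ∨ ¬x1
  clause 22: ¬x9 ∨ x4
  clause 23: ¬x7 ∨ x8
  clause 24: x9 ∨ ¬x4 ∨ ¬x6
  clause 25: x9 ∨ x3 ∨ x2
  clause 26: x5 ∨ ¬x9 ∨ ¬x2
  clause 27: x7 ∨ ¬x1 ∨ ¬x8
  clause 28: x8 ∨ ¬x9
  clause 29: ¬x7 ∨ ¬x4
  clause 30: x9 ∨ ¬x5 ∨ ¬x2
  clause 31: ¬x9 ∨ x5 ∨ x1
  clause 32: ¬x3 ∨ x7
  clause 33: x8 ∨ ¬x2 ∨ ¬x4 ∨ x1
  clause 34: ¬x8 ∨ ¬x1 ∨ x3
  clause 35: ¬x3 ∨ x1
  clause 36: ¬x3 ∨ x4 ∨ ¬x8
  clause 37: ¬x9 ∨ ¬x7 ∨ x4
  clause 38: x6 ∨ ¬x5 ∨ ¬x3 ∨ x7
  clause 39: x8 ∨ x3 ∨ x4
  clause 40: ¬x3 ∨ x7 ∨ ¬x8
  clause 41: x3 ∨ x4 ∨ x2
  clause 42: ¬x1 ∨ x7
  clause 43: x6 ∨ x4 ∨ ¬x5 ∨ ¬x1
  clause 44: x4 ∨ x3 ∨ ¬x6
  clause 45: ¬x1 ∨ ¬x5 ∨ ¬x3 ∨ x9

True

Suppose x4 = False.
The clause (x7) is unit, so x7 = True.
The clause (¬x9) is unit, so x9 = False.
The clause (x1) is unit, so x1 = True.
The clause (¬x3) is unit, so x3 = False.
The clause (x5) is unit, so x5 = True.
The clause (x6) is unit, so x6 = True.
That conflicts with the unit clause (¬x6).
So every satisfying assignment has x4 = True.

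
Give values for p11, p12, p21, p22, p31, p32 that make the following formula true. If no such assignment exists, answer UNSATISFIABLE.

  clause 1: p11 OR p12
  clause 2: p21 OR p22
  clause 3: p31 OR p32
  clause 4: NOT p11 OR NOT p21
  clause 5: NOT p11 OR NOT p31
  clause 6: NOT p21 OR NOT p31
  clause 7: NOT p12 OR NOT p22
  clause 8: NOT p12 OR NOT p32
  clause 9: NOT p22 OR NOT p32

UNSATISFIABLE

Case p11 = true:
From the singleton clause (NOT p21), p21 = false.
From the singleton clause (p22), p22 = true.
From the singleton clause (NOT p31), p31 = false.
From the singleton clause (p32), p32 = true.
That conflicts with the unit clause (NOT p32).
That branch fails; take p11 = false instead.
From the singleton clause (p12), p12 = true.
From the singleton clause (NOT p22), p22 = false.
From the singleton clause (p21), p21 = true.
From the singleton clause (NOT p31), p31 = false.
From the singleton clause (p32), p32 = true.
That conflicts with the unit clause (NOT p32).
Both values of p11 lead to a conflict.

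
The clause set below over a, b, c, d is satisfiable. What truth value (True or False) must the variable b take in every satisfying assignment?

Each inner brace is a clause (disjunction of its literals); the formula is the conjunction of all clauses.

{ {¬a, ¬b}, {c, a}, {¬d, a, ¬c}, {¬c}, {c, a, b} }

False

Suppose b = True.
From the singleton clause (¬a), a = False.
From the singleton clause (c), c = True.
But (¬c) is also a unit clause — contradiction.
So every satisfying assignment has b = False.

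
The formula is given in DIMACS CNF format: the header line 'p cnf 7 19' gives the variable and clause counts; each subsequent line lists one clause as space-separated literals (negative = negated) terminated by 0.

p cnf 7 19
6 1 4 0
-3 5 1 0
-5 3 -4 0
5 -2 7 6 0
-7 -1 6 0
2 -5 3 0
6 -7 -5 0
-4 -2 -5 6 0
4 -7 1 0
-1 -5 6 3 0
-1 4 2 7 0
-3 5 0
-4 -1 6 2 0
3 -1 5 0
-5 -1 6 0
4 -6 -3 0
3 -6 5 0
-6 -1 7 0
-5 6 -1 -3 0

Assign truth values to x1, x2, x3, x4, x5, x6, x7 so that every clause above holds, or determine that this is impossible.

x1=True; x2=True; x3=True; x4=True; x5=True; x6=True; x7=True

Try x3 = True.
From the singleton clause (x5), x5 = True.
Try x6 = True.
From the singleton clause (x4), x4 = True.
Try x1 = True.
From the singleton clause (x7), x7 = True.
All clauses hold; x2 can take either value.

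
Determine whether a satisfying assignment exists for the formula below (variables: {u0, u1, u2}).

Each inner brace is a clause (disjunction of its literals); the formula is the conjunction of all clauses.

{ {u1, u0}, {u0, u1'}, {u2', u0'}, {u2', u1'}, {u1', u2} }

Satisfiable

Branch on u1: set u1 = 0.
(u0) alone gives u0 = 1.
(u2') alone gives u2 = 0.
This assignment satisfies each clause.
A satisfying assignment: u0=1, u1=0, u2=0.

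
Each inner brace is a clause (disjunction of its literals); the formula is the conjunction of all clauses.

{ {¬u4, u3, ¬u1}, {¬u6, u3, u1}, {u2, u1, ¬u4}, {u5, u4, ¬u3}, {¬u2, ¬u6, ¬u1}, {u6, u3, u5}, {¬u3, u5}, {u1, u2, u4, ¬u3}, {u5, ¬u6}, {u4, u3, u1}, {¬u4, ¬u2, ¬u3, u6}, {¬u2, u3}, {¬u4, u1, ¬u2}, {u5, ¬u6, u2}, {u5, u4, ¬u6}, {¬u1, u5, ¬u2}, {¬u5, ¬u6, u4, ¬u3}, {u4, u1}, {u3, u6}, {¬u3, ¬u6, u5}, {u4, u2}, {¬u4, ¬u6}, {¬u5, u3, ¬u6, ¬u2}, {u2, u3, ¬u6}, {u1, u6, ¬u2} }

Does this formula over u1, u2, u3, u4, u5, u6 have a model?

Satisfiable

Branch on u3: set u3 = True.
From the singleton clause (u5), u5 = True.
Branch on u6: set u6 = False.
Branch on u4: set u4 = False.
From the singleton clause (u1), u1 = True.
From the singleton clause (u2), u2 = True.
All clauses are satisfied.
A satisfying assignment: u1=True; u2=True; u3=True; u4=False; u5=True; u6=False.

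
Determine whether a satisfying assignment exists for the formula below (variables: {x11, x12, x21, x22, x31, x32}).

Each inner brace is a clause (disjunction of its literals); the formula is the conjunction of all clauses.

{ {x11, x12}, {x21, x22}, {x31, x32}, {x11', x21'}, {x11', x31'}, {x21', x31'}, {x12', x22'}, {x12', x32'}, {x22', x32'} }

Try x11 = 1.
From the singleton clause (x21'), x21 = 0.
From the singleton clause (x22), x22 = 1.
From the singleton clause (x31'), x31 = 0.
From the singleton clause (x32), x32 = 1.
But (x32') is also a unit clause — contradiction.
Undo x11 and try x11 = 0.
From the singleton clause (x12), x12 = 1.
From the singleton clause (x22'), x22 = 0.
From the singleton clause (x21), x21 = 1.
From the singleton clause (x31'), x31 = 0.
From the singleton clause (x32), x32 = 1.
But (x32') is also a unit clause — contradiction.
Both values of x11 lead to a conflict.
No assignment satisfies every clause.

No, unsatisfiable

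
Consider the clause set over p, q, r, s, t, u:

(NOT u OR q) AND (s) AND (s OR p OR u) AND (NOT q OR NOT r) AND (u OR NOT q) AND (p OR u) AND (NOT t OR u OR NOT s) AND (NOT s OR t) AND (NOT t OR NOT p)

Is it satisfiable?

The clause (s) is unit, so s = true.
The clause (t) is unit, so t = true.
The clause (u) is unit, so u = true.
The clause (q) is unit, so q = true.
The clause (NOT r) is unit, so r = false.
The clause (NOT p) is unit, so p = false.
Every clause now holds.
A satisfying assignment: p ↦ false; q ↦ true; r ↦ false; s ↦ true; t ↦ true; u ↦ true.

Yes, satisfiable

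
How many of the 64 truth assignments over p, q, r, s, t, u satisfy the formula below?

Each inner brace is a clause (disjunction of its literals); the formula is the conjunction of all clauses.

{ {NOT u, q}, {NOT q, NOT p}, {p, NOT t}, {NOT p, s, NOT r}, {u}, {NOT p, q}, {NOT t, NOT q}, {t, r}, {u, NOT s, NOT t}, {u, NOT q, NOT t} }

There are 2^6 = 64 truth assignments over (p, q, r, s, t, u).
Split on q. With q = true, the clauses containing q are satisfied and NOT q drops from the rest; 2 of the 2^5 = 32 assignments to the other variables satisfy what remains.
With q = false, by the same count on the reduced clause set, 0 assignments work.
(One model: p=F, q=T, r=T, s=F, t=F, u=T.)
Total: 2 + 0 = 2.

2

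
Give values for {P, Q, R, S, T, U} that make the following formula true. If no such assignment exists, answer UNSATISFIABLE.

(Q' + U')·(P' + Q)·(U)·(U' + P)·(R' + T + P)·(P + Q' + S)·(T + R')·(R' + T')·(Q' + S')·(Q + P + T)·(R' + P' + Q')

UNSATISFIABLE

From the singleton clause (U), U = 1.
From the singleton clause (Q'), Q = 0.
From the singleton clause (P'), P = 0.
Now (P) is unsatisfied and unit — conflict.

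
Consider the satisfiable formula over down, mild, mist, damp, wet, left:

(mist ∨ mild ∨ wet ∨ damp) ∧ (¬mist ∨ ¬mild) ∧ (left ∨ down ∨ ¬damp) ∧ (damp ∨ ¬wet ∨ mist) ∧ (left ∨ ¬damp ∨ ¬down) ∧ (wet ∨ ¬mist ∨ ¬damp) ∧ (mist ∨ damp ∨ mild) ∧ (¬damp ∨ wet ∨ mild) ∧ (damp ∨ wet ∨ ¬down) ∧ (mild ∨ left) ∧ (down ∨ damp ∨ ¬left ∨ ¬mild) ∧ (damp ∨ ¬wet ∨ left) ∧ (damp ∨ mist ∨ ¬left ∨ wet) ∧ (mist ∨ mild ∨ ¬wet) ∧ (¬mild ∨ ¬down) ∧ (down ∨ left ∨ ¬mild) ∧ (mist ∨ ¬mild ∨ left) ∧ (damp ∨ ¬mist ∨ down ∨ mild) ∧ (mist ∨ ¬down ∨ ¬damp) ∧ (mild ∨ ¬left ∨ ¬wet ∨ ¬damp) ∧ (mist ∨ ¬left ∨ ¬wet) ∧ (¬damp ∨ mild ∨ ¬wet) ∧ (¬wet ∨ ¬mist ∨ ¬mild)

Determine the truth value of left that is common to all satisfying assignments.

Suppose left = False.
From the singleton clause (mild), mild = True.
From the singleton clause (¬mist), mist = False.
Now (mist) is unsatisfied and unit — conflict.
So every satisfying assignment has left = True.

True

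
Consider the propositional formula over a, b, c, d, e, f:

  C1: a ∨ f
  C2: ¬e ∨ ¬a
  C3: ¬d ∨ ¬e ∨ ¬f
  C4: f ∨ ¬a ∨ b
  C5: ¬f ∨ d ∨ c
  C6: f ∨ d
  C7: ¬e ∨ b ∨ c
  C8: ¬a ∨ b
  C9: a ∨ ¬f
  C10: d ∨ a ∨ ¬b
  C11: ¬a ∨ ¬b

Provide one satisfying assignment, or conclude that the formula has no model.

UNSATISFIABLE

Branch on a: set a = True.
The clause (¬e) is unit, so e = False.
The clause (b) is unit, so b = True.
Now (¬b) is unsatisfied and unit — conflict.
Backtrack on a: now try a = False.
The clause (f) is unit, so f = True.
Now (¬f) is unsatisfied and unit — conflict.
Both values of a lead to a conflict.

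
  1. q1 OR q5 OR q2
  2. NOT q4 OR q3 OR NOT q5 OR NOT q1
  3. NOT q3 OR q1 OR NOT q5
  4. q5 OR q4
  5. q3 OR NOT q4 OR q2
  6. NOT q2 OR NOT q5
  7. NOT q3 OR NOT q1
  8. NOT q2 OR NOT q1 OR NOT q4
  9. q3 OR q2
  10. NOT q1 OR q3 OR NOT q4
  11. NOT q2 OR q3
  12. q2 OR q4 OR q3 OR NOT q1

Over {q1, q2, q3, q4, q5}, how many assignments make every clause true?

1

There are 2^5 = 32 truth assignments over (q1, q2, q3, q4, q5).
Split on q3. With q3 = true, the clauses containing q3 are satisfied and NOT q3 drops from the rest; 1 of the 2^4 = 16 assignments to the other variables satisfy what remains.
With q3 = false, by the same count on the reduced clause set, 0 assignments work.
(One model: q1=F, q2=T, q3=T, q4=T, q5=F.)
Total: 1 + 0 = 1.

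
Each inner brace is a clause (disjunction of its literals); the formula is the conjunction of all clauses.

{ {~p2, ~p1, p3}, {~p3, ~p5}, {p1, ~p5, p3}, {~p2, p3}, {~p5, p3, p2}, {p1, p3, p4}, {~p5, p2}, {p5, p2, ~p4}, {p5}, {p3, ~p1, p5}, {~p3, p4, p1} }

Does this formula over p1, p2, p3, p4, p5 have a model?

No

The clause (p5) is unit, so p5 = 1.
The clause (~p3) is unit, so p3 = 0.
The clause (p1) is unit, so p1 = 1.
The clause (~p2) is unit, so p2 = 0.
Now (p2) is unsatisfied and unit — conflict.
No assignment satisfies every clause.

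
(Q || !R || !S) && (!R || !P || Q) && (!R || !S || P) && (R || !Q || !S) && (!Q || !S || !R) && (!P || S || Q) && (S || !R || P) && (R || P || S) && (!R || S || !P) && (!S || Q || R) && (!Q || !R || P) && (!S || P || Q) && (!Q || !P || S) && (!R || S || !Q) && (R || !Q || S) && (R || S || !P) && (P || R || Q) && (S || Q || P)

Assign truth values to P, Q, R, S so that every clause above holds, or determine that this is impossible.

UNSATISFIABLE

Try Q = true.
Try R = true.
The clause (!S) is unit, so S = false.
But (S) is also a unit clause — contradiction.
So R must be the other value — set R = false.
The clause (!S) is unit, so S = false.
But (S) is also a unit clause — contradiction.
Either choice for R ends in contradiction.
So Q must be the other value — set Q = false.
Try R = false.
The clause (!S) is unit, so S = false.
The clause (!P) is unit, so P = false.
But (P) is also a unit clause — contradiction.
So R must be the other value — set R = true.
The clause (!S) is unit, so S = false.
The clause (!P) is unit, so P = false.
But (P) is also a unit clause — contradiction.
Either choice for R ends in contradiction.
Either choice for Q ends in contradiction.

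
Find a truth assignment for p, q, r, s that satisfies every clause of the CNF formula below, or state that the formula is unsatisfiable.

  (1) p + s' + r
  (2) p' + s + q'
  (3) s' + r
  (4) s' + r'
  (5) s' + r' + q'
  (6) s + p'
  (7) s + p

Case s = 0:
From the singleton clause (p'), p = 0.
Now (p) is unsatisfied and unit — conflict.
That branch fails; take s = 1 instead.
From the singleton clause (r), r = 1.
Now (r') is unsatisfied and unit — conflict.
Neither s = 1 nor s = 0 works.

UNSATISFIABLE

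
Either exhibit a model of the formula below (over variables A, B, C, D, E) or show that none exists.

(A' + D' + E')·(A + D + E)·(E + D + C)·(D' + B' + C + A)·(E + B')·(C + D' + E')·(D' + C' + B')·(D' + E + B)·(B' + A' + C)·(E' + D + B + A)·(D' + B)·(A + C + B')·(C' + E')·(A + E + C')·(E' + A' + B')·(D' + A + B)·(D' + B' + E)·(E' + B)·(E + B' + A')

A: 1, B: 0, C: 1, D: 0, E: 0

Branch on E: set E = 0.
Unit clause (B') forces B = 0.
Unit clause (D') forces D = 0.
Unit clause (A) forces A = 1.
Unit clause (C) forces C = 1.
Every clause now holds.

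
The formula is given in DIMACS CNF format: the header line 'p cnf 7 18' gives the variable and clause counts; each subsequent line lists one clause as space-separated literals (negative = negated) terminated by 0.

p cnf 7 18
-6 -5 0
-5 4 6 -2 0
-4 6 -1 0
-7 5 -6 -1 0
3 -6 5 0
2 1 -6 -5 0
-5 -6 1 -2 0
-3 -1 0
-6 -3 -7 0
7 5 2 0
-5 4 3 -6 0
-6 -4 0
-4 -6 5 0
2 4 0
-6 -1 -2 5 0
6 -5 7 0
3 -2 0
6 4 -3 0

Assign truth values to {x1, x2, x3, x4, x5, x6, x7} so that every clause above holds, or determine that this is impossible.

x1=False, x2=True, x3=True, x4=True, x5=True, x6=False, x7=True

Suppose x6 = False.
Suppose x4 = True.
Unit clause (¬x1) forces x1 = False.
Suppose x5 = True.
Unit clause (x7) forces x7 = True.
Suppose x3 = True.
All clauses hold; x2 can take either value.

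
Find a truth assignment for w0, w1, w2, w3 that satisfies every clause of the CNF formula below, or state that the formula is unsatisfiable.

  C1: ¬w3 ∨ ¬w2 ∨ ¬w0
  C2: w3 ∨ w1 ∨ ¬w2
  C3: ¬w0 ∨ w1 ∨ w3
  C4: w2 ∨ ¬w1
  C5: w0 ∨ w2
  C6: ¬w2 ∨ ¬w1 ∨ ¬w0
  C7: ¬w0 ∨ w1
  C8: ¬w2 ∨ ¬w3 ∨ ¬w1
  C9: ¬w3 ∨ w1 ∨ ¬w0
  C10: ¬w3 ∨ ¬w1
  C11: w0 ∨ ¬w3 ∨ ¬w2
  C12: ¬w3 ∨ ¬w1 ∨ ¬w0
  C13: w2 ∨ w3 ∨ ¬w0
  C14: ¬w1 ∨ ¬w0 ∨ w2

Suppose w2 = True.
Suppose w3 = False.
(w1) alone gives w1 = True.
(¬w0) alone gives w0 = False.
Every clause now holds.

w0 ↦ False, w1 ↦ True, w2 ↦ True, w3 ↦ False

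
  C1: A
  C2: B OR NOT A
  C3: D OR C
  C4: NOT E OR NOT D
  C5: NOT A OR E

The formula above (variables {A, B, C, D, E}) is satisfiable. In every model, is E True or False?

True

Suppose E = false.
Unit clause (A) forces A = true.
That conflicts with the unit clause (NOT A).
So every satisfying assignment has E = True.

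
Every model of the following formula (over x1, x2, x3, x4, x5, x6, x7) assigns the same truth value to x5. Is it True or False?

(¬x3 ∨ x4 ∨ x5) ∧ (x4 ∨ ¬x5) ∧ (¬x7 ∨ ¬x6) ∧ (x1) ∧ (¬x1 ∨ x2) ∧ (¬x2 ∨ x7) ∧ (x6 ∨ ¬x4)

Suppose x5 = True.
The clause (x4) is unit, so x4 = True.
The clause (x1) is unit, so x1 = True.
The clause (x2) is unit, so x2 = True.
The clause (x7) is unit, so x7 = True.
The clause (¬x6) is unit, so x6 = False.
But (x6) is also a unit clause — contradiction.
So every satisfying assignment has x5 = False.

False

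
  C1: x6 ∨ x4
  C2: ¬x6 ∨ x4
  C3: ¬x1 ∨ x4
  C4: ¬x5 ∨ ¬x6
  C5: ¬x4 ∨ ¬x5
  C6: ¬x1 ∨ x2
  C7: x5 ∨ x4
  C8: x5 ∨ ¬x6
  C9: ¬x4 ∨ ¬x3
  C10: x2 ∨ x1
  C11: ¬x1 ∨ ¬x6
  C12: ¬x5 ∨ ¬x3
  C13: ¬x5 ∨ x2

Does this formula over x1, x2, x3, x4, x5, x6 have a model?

Suppose x6 = False.
Unit clause (x4) forces x4 = True.
Unit clause (¬x5) forces x5 = False.
Unit clause (¬x3) forces x3 = False.
Suppose x1 = True.
Unit clause (x2) forces x2 = True.
This assignment satisfies each clause.
A satisfying assignment: x1: True, x2: True, x3: False, x4: True, x5: False, x6: False.

Yes, satisfiable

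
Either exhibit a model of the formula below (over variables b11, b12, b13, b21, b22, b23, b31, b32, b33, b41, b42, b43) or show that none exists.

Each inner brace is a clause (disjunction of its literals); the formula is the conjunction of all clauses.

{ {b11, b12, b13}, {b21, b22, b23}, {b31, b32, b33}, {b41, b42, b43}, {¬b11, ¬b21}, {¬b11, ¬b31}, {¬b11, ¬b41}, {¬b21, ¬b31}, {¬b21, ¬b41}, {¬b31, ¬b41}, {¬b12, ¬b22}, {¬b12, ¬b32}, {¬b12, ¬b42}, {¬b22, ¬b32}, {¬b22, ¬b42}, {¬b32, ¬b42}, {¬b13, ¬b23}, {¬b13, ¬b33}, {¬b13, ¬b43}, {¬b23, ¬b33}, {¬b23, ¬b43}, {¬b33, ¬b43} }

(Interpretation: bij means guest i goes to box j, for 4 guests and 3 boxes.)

Branch on b11: set b11 = False.
Branch on b12: set b12 = True.
From the singleton clause (¬b22), b22 = False.
From the singleton clause (¬b32), b32 = False.
From the singleton clause (¬b42), b42 = False.
Branch on b21: set b21 = True.
From the singleton clause (¬b31), b31 = False.
From the singleton clause (b33), b33 = True.
From the singleton clause (¬b41), b41 = False.
From the singleton clause (b43), b43 = True.
That conflicts with the unit clause (¬b43).
That branch fails; take b21 = False instead.
From the singleton clause (b23), b23 = True.
From the singleton clause (¬b13), b13 = False.
From the singleton clause (¬b33), b33 = False.
From the singleton clause (b31), b31 = True.
From the singleton clause (¬b41), b41 = False.
From the singleton clause (b43), b43 = True.
That conflicts with the unit clause (¬b43).
Either choice for b21 ends in contradiction.
That branch fails; take b12 = False instead.
From the singleton clause (b13), b13 = True.
From the singleton clause (¬b23), b23 = False.
From the singleton clause (¬b33), b33 = False.
From the singleton clause (¬b43), b43 = False.
Branch on b21: set b21 = True.
From the singleton clause (¬b31), b31 = False.
From the singleton clause (b32), b32 = True.
From the singleton clause (¬b41), b41 = False.
From the singleton clause (b42), b42 = True.
That conflicts with the unit clause (¬b42).
That branch fails; take b21 = False instead.
From the singleton clause (b22), b22 = True.
From the singleton clause (¬b32), b32 = False.
From the singleton clause (b31), b31 = True.
From the singleton clause (¬b41), b41 = False.
From the singleton clause (b42), b42 = True.
That conflicts with the unit clause (¬b42).
Either choice for b21 ends in contradiction.
Either choice for b12 ends in contradiction.
That branch fails; take b11 = True instead.
From the singleton clause (¬b21), b21 = False.
From the singleton clause (¬b31), b31 = False.
From the singleton clause (¬b41), b41 = False.
Branch on b22: set b22 = True.
From the singleton clause (¬b12), b12 = False.
From the singleton clause (¬b32), b32 = False.
From the singleton clause (b33), b33 = True.
From the singleton clause (¬b42), b42 = False.
From the singleton clause (b43), b43 = True.
That conflicts with the unit clause (¬b43).
That branch fails; take b22 = False instead.
From the singleton clause (b23), b23 = True.
From the singleton clause (¬b13), b13 = False.
From the singleton clause (¬b33), b33 = False.
From the singleton clause (b32), b32 = True.
From the singleton clause (¬b12), b12 = False.
From the singleton clause (¬b42), b42 = False.
From the singleton clause (b43), b43 = True.
That conflicts with the unit clause (¬b43).
Either choice for b22 ends in contradiction.
Either choice for b11 ends in contradiction.

UNSATISFIABLE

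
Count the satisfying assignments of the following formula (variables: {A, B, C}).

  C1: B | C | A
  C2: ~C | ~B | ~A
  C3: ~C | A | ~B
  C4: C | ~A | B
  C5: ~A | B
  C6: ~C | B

2

There are 2^3 = 8 truth assignments over (A, B, C).
Check each against the 6 clauses (columns in the order A, B, C):
  F F F  ✗ fails (B | C | A)
  F F T  ✗ fails (~C | B)
  F T F  ✓ satisfies all
  F T T  ✗ fails (~C | A | ~B)
  T F F  ✗ fails (C | ~A | B)
  T F T  ✗ fails (~A | B)
  T T F  ✓ satisfies all
  T T T  ✗ fails (~C | ~B | ~A)
2 of the 8 rows are models.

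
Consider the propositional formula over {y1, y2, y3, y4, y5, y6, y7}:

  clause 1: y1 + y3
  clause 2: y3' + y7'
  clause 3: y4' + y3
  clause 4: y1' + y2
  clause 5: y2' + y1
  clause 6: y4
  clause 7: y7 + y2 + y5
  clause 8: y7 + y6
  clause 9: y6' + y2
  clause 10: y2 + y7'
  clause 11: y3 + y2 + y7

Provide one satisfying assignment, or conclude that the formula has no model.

Unit clause (y4) forces y4 = 1.
Unit clause (y3) forces y3 = 1.
Unit clause (y7') forces y7 = 0.
Unit clause (y6) forces y6 = 1.
Unit clause (y2) forces y2 = 1.
Unit clause (y1) forces y1 = 1.
All clauses hold; y5 can take either value.

y1: 1,  y2: 1,  y3: 1,  y4: 1,  y5: 0,  y6: 1,  y7: 0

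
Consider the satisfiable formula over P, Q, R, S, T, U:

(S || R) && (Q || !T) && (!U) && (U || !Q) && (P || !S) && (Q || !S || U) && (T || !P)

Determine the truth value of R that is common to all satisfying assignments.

Suppose R = false.
From the singleton clause (S), S = true.
From the singleton clause (!U), U = false.
From the singleton clause (!Q), Q = false.
Now (Q) is unsatisfied and unit — conflict.
So every satisfying assignment has R = True.

True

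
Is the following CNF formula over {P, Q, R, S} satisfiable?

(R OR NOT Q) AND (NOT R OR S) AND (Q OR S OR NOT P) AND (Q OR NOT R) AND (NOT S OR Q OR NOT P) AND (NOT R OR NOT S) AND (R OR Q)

Unsatisfiable

Suppose R = true.
(S) alone gives S = true.
But (NOT S) is also a unit clause — contradiction.
Undo R and try R = false.
(NOT Q) alone gives Q = false.
But (Q) is also a unit clause — contradiction.
Either choice for R ends in contradiction.
No assignment satisfies every clause.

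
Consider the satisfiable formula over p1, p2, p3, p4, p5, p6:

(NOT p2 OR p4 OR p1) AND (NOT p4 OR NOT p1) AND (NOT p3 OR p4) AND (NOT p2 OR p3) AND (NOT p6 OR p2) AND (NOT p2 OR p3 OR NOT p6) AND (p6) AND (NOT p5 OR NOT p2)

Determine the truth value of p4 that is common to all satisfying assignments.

Suppose p4 = false.
From the singleton clause (NOT p3), p3 = false.
From the singleton clause (NOT p2), p2 = false.
From the singleton clause (NOT p6), p6 = false.
But (p6) is also a unit clause — contradiction.
So every satisfying assignment has p4 = True.

True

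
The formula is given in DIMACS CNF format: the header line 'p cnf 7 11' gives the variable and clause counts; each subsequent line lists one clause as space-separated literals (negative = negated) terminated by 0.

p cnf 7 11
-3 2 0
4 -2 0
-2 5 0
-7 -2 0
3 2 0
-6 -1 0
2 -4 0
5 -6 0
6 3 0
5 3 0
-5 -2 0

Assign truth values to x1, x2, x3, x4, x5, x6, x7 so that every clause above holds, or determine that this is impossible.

UNSATISFIABLE

Branch on x3: set x3 = False.
(x2) alone gives x2 = True.
(x4) alone gives x4 = True.
(x5) alone gives x5 = True.
But (¬x5) is also a unit clause — contradiction.
Undo x3 and try x3 = True.
(x2) alone gives x2 = True.
(x4) alone gives x4 = True.
(x5) alone gives x5 = True.
But (¬x5) is also a unit clause — contradiction.
Neither x3 = True nor x3 = False works.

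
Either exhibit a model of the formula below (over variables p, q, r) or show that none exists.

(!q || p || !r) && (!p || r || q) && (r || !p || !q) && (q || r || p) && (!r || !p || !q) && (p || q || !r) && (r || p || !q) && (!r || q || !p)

UNSATISFIABLE

Suppose q = false.
Suppose p = false.
The clause (r) is unit, so r = true.
That conflicts with the unit clause (!r).
Undo p and try p = true.
The clause (r) is unit, so r = true.
That conflicts with the unit clause (!r).
Neither p = true nor p = false works.
Undo q and try q = true.
Suppose p = true.
The clause (r) is unit, so r = true.
That conflicts with the unit clause (!r).
Undo p and try p = false.
The clause (!r) is unit, so r = false.
That conflicts with the unit clause (r).
Neither p = true nor p = false works.
Neither q = true nor q = false works.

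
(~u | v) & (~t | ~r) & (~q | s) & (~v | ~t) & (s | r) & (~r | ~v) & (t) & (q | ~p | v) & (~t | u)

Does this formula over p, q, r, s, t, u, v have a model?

No, unsatisfiable

(t) alone gives t = 1.
(~r) alone gives r = 0.
(~v) alone gives v = 0.
(~u) alone gives u = 0.
That conflicts with the unit clause (u).
No assignment satisfies every clause.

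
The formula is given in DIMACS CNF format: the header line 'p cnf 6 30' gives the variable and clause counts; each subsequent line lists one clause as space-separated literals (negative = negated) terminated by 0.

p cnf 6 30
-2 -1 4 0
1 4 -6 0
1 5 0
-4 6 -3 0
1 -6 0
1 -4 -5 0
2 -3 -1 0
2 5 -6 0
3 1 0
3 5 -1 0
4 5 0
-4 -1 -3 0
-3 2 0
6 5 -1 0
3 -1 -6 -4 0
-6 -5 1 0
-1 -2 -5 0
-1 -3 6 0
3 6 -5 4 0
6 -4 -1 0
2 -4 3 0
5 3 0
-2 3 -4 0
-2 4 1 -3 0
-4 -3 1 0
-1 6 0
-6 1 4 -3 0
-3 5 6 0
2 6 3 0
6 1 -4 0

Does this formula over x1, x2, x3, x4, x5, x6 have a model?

Yes, satisfiable

Case x1 = True:
The clause (x6) is unit, so x6 = True.
Case x2 = False:
The clause (¬x3) is unit, so x3 = False.
The clause (x5) is unit, so x5 = True.
The clause (¬x4) is unit, so x4 = False.
This assignment satisfies each clause.
A satisfying assignment: x1: True, x2: False, x3: False, x4: False, x5: True, x6: True.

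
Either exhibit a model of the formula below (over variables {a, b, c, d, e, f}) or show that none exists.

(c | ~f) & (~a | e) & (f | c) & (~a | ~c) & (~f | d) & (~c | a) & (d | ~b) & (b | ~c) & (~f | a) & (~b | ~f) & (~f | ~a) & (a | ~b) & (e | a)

UNSATISFIABLE

Suppose c = 1.
The clause (~a) is unit, so a = 0.
But (a) is also a unit clause — contradiction.
That branch fails; take c = 0 instead.
The clause (~f) is unit, so f = 0.
But (f) is also a unit clause — contradiction.
Either choice for c ends in contradiction.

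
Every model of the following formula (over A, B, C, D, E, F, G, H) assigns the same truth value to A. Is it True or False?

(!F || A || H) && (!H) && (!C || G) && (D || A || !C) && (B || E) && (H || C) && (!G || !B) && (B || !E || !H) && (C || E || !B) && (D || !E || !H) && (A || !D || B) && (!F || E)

True

Suppose A = false.
From the singleton clause (!H), H = false.
From the singleton clause (!F), F = false.
From the singleton clause (C), C = true.
From the singleton clause (G), G = true.
From the singleton clause (D), D = true.
From the singleton clause (!B), B = false.
Now (B) is unsatisfied and unit — conflict.
So every satisfying assignment has A = True.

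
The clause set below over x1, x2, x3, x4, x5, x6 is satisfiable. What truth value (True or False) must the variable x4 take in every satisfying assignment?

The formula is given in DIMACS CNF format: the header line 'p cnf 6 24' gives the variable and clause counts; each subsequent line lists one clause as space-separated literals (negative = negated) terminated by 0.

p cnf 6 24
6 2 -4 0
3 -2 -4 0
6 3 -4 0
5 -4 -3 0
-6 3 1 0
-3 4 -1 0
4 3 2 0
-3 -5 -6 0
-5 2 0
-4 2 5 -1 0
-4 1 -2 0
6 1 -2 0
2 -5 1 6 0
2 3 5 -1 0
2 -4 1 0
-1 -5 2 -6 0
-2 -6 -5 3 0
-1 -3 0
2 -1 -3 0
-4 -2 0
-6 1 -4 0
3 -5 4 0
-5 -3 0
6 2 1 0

Suppose x4 = True.
The clause (¬x2) is unit, so x2 = False.
The clause (x6) is unit, so x6 = True.
The clause (¬x5) is unit, so x5 = False.
The clause (¬x3) is unit, so x3 = False.
The clause (x1) is unit, so x1 = True.
But (¬x1) is also a unit clause — contradiction.
So every satisfying assignment has x4 = False.

False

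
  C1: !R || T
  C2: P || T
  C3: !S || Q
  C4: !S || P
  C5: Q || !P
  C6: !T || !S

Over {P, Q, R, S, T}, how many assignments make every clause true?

8

There are 2^5 = 32 truth assignments over (P, Q, R, S, T).
Split on S. With S = true, the clauses containing S are satisfied and !S drops from the rest; 1 of the 2^4 = 16 assignments to the other variables satisfy what remains.
With S = false, by the same count on the reduced clause set, 7 assignments work.
(One model: P=F, Q=F, R=F, S=F, T=T.)
Total: 1 + 7 = 8.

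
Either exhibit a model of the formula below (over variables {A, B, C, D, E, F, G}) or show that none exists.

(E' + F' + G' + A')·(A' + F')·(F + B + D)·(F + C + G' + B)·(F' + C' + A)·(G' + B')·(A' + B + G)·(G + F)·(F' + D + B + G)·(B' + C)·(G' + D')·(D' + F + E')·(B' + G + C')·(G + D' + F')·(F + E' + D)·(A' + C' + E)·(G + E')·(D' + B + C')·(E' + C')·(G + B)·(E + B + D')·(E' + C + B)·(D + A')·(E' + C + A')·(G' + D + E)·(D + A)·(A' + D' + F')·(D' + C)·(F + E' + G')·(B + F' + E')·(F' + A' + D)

UNSATISFIABLE

Branch on A: set A = 0.
The clause (D) is unit, so D = 1.
The clause (G') is unit, so G = 0.
The clause (F) is unit, so F = 1.
Now (F') is unsatisfied and unit — conflict.
That branch fails; take A = 1 instead.
The clause (F') is unit, so F = 0.
The clause (G) is unit, so G = 1.
The clause (B') is unit, so B = 0.
The clause (D) is unit, so D = 1.
Now (D') is unsatisfied and unit — conflict.
Both values of A lead to a conflict.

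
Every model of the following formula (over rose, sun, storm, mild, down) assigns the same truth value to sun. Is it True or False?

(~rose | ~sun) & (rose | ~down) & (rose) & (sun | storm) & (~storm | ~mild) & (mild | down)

Suppose sun = 1.
The clause (~rose) is unit, so rose = 0.
Now (rose) is unsatisfied and unit — conflict.
So every satisfying assignment has sun = False.

False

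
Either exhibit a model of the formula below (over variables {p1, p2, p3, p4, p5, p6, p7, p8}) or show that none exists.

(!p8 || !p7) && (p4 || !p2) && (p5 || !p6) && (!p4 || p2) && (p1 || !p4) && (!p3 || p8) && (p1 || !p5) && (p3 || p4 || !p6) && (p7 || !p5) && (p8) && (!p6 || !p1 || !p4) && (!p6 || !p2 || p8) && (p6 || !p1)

p1: false,  p2: false,  p3: true,  p4: false,  p5: false,  p6: false,  p7: false,  p8: true

From the singleton clause (p8), p8 = true.
From the singleton clause (!p7), p7 = false.
From the singleton clause (!p5), p5 = false.
From the singleton clause (!p6), p6 = false.
From the singleton clause (!p1), p1 = false.
From the singleton clause (!p4), p4 = false.
From the singleton clause (!p2), p2 = false.
Every clause is now satisfied; p3 is unconstrained.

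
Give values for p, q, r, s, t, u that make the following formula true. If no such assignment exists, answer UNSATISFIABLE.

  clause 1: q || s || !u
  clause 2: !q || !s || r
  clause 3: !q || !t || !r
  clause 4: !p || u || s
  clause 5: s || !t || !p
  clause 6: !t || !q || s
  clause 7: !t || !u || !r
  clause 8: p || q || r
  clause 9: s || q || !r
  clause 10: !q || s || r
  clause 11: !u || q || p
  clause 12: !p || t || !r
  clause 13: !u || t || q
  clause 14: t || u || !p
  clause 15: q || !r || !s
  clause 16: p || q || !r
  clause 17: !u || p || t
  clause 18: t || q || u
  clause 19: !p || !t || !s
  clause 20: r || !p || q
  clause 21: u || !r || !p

Suppose q = true.
Suppose s = false.
Unit clause (!t) forces t = false.
Unit clause (r) forces r = true.
Unit clause (!p) forces p = false.
Unit clause (!u) forces u = false.
All clauses are satisfied.

p: false,  q: true,  r: true,  s: false,  t: false,  u: false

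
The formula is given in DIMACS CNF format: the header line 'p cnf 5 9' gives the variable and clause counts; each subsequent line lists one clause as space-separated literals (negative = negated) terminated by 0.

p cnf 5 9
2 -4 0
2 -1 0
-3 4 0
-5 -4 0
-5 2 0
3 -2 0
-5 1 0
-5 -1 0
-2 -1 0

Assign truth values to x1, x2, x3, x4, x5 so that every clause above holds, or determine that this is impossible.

Branch on x2: set x2 = False.
From the singleton clause (¬x4), x4 = False.
From the singleton clause (¬x1), x1 = False.
From the singleton clause (¬x3), x3 = False.
From the singleton clause (¬x5), x5 = False.
Every clause now holds.

x1: False; x2: False; x3: False; x4: False; x5: False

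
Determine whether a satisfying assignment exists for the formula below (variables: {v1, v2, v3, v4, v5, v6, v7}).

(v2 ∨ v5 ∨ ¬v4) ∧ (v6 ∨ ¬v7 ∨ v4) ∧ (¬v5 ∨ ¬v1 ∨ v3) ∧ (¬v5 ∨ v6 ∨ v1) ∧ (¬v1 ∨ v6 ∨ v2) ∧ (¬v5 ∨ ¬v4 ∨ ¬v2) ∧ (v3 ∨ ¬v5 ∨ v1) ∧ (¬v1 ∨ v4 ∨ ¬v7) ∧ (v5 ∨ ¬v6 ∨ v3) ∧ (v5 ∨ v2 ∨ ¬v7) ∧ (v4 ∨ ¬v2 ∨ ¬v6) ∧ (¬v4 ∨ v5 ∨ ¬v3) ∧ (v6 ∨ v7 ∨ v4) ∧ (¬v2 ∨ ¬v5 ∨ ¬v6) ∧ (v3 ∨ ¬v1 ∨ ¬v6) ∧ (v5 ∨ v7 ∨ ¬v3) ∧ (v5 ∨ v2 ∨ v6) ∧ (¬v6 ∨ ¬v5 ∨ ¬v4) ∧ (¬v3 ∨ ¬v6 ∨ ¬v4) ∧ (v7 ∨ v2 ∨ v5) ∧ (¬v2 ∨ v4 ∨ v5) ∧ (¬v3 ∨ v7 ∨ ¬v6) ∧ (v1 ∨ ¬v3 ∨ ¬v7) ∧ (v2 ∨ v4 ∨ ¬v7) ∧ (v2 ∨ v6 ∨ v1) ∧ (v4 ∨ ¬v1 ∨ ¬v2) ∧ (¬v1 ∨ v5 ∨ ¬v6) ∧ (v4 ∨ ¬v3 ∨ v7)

Branch on v2: set v2 = True.
Branch on v5: set v5 = False.
The clause (v4) is unit, so v4 = True.
The clause (¬v3) is unit, so v3 = False.
The clause (¬v6) is unit, so v6 = False.
All clauses hold; v1, v7 can take either value.
A satisfying assignment: v1 ↦ True,  v2 ↦ True,  v3 ↦ False,  v4 ↦ True,  v5 ↦ False,  v6 ↦ False,  v7 ↦ True.

Yes, satisfiable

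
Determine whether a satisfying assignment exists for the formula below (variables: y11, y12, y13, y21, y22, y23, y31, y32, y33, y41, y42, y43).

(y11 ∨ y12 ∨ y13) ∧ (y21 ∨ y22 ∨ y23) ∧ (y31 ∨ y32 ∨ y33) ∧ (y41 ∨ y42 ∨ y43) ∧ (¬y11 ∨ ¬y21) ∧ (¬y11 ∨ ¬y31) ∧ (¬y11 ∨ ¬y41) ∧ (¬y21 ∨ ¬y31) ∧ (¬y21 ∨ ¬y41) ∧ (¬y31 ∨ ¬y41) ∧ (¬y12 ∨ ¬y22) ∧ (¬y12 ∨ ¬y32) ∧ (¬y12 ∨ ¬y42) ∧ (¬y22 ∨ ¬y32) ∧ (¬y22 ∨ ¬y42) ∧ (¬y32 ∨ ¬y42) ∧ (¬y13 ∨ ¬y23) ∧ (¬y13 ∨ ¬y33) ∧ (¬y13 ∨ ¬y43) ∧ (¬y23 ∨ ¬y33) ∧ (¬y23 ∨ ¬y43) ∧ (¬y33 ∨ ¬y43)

Try y11 = False.
Try y12 = True.
The clause (¬y22) is unit, so y22 = False.
The clause (¬y32) is unit, so y32 = False.
The clause (¬y42) is unit, so y42 = False.
Try y21 = True.
The clause (¬y31) is unit, so y31 = False.
The clause (y33) is unit, so y33 = True.
The clause (¬y41) is unit, so y41 = False.
The clause (y43) is unit, so y43 = True.
That conflicts with the unit clause (¬y43).
So y21 must be the other value — set y21 = False.
The clause (y23) is unit, so y23 = True.
The clause (¬y13) is unit, so y13 = False.
The clause (¬y33) is unit, so y33 = False.
The clause (y31) is unit, so y31 = True.
The clause (¬y41) is unit, so y41 = False.
The clause (y43) is unit, so y43 = True.
That conflicts with the unit clause (¬y43).
Either choice for y21 ends in contradiction.
So y12 must be the other value — set y12 = False.
The clause (y13) is unit, so y13 = True.
The clause (¬y23) is unit, so y23 = False.
The clause (¬y33) is unit, so y33 = False.
The clause (¬y43) is unit, so y43 = False.
Try y21 = True.
The clause (¬y31) is unit, so y31 = False.
The clause (y32) is unit, so y32 = True.
The clause (¬y41) is unit, so y41 = False.
The clause (y42) is unit, so y42 = True.
That conflicts with the unit clause (¬y42).
So y21 must be the other value — set y21 = False.
The clause (y22) is unit, so y22 = True.
The clause (¬y32) is unit, so y32 = False.
The clause (y31) is unit, so y31 = True.
The clause (¬y41) is unit, so y41 = False.
The clause (y42) is unit, so y42 = True.
That conflicts with the unit clause (¬y42).
Either choice for y21 ends in contradiction.
Either choice for y12 ends in contradiction.
So y11 must be the other value — set y11 = True.
The clause (¬y21) is unit, so y21 = False.
The clause (¬y31) is unit, so y31 = False.
The clause (¬y41) is unit, so y41 = False.
Try y22 = True.
The clause (¬y12) is unit, so y12 = False.
The clause (¬y32) is unit, so y32 = False.
The clause (y33) is unit, so y33 = True.
The clause (¬y42) is unit, so y42 = False.
The clause (y43) is unit, so y43 = True.
That conflicts with the unit clause (¬y43).
So y22 must be the other value — set y22 = False.
The clause (y23) is unit, so y23 = True.
The clause (¬y13) is unit, so y13 = False.
The clause (¬y33) is unit, so y33 = False.
The clause (y32) is unit, so y32 = True.
The clause (¬y12) is unit, so y12 = False.
The clause (¬y42) is unit, so y42 = False.
The clause (y43) is unit, so y43 = True.
That conflicts with the unit clause (¬y43).
Either choice for y22 ends in contradiction.
Either choice for y11 ends in contradiction.
No assignment satisfies every clause.

No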